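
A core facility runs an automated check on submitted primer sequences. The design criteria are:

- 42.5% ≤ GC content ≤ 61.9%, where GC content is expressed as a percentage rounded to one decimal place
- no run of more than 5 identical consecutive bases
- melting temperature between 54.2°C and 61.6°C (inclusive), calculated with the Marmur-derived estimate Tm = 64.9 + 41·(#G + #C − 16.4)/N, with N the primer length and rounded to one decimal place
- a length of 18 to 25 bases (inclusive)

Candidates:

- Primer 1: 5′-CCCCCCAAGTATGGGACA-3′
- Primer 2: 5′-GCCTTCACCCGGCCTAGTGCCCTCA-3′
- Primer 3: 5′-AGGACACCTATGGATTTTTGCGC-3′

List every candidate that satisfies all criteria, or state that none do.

Primer 1 (18 nt, A=5 T=2 G=4 C=7): GC 11/18 = 61.1% ✓; longest run = 6, exceeds 5 ✗; Tm = 64.9 + 41·(11 − 16.4)/18 = 52.6°C, outside 54.2–61.6°C ✗; length 18 ✓ — fails.
Primer 2 (25 nt, A=3 T=5 G=5 C=12): GC 17/25 = 68.0%, outside 42.5–61.9% ✗; longest run = 3 ✓; Tm = 64.9 + 41·(17 − 16.4)/25 = 65.9°C, outside 54.2–61.6°C ✗; length 25 ✓ — fails.
Primer 3 (23 nt, A=5 T=7 G=6 C=5): GC 11/23 = 47.8% ✓; longest run = 5 ✓; Tm = 64.9 + 41·(11 − 16.4)/23 = 55.3°C ✓; length 23 ✓ — passes.

Primer 3 only.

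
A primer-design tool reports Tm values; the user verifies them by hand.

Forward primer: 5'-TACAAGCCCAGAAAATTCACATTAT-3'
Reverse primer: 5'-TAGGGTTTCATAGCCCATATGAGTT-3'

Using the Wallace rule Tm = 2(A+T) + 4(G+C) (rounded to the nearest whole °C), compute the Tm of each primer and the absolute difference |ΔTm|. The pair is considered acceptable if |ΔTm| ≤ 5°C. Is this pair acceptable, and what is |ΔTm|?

|ΔTm| = 4°C; the pair is acceptable.

Forward: A=11 T=6 G=2 C=6 → Tm = 2·17 + 4·8 = 66°C.
Reverse: A=6 T=9 G=6 C=4 → Tm = 2·15 + 4·10 = 70°C.
|ΔTm| = |66 − 70| = 4°C, ≤ 5°C.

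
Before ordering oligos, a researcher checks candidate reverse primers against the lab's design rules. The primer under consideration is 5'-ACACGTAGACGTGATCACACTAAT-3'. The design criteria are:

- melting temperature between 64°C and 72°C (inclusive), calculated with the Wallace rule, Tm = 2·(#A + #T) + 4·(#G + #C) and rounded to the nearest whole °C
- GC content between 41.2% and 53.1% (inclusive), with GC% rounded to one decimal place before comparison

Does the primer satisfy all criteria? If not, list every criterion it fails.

Base counts: A=9, T=5, G=4, C=6 (length 24).
Tm: Tm = 2·14 + 4·10 = 68°C ✓
GC content: GC 10/24 = 41.7% ✓

Meets all criteria.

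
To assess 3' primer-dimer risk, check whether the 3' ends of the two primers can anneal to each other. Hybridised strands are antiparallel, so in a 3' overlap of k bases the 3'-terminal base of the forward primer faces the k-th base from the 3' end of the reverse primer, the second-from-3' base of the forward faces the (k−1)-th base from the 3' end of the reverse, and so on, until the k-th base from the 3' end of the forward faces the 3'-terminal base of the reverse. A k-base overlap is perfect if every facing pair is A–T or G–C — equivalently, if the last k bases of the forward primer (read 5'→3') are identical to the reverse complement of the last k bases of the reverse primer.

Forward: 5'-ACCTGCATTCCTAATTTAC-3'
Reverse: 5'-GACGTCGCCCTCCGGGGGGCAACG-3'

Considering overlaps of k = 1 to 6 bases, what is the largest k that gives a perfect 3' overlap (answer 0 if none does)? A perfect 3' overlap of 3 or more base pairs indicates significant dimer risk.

Last 6 bases (5'→3') — forward …ATTTAC, reverse …GCAACG.
Reverse complement of the reverse primer's last 6 bases: CGTTGC; its first k bases are the reverse complement of the reverse primer's last k bases, so a perfect k-base overlap needs the forward primer's last k bases to equal them.
Comparing (forward last k vs required): k=1: C vs C ✓; k=2: AC vs CG ✗; k=3: TAC vs CGT ✗; k=4: TTAC vs CGTT ✗; k=5: TTTAC vs CGTTG ✗; k=6: ATTTAC vs CGTTGC ✗.
Only k = 1 is perfect, so the longest perfect 3' overlap is 1.

Longest perfect overlap: 1 complementary base pair; below the dimer-risk threshold (threshold 3).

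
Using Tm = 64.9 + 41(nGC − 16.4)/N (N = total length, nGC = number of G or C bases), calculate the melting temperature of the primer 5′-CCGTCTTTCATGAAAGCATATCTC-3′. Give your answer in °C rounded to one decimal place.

54.0°C

Base counts: A=6, T=8, G=3, C=7; G+C = 10, N = 24.
Tm = 64.9 + 41·(10 − 16.4)/24 = 64.9 + -262.40/24 = 54.0°C.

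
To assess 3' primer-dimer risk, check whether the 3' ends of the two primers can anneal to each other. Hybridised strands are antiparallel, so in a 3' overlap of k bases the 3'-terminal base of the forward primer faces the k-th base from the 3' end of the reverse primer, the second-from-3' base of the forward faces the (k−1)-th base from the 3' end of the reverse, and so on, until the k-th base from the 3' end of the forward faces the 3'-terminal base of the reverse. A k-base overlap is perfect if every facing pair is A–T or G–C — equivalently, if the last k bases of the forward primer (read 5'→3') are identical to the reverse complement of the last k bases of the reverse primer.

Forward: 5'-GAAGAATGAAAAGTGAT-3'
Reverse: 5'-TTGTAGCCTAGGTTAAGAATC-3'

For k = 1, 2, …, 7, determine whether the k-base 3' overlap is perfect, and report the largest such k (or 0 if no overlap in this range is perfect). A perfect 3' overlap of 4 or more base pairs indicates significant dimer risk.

Last 7 bases (5'→3') — forward …AAGTGAT, reverse …AAGAATC.
Reverse complement of the reverse primer's last 7 bases: GATTCTT; its first k bases are the reverse complement of the reverse primer's last k bases, so a perfect k-base overlap needs the forward primer's last k bases to equal them.
Comparing (forward last k vs required): k=1: T vs G ✗; k=2: AT vs GA ✗; k=3: GAT vs GAT ✓; k=4: TGAT vs GATT ✗; k=5: GTGAT vs GATTC ✗; k=6: AGTGAT vs GATTCT ✗; k=7: AAGTGAT vs GATTCTT ✗.
Only k = 3 is perfect, so the longest perfect 3' overlap is 3.

Longest perfect overlap: 3 complementary base pairs; below the dimer-risk threshold (threshold 4).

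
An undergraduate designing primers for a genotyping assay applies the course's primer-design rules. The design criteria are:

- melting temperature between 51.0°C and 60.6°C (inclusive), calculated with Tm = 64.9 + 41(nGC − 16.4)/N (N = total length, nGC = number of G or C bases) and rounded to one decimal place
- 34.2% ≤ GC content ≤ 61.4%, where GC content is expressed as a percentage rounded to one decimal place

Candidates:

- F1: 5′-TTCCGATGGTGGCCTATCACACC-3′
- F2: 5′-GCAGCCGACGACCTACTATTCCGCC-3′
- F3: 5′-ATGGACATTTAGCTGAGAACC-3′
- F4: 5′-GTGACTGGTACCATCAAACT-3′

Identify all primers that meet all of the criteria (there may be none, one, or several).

F1 only.

F1 (23 nt, A=4 T=6 G=5 C=8): Tm = 64.9 + 41·(13 − 16.4)/23 = 58.8°C ✓; GC 13/23 = 56.5% ✓ — passes.
F2 (25 nt, A=5 T=4 G=5 C=11): Tm = 64.9 + 41·(16 − 16.4)/25 = 64.2°C, outside 51.0–60.6°C ✗; GC 16/25 = 64.0%, outside 34.2–61.4% ✗ — fails.
F3 (21 nt, A=7 T=5 G=5 C=4): Tm = 64.9 + 41·(9 − 16.4)/21 = 50.5°C, outside 51.0–60.6°C ✗; GC 9/21 = 42.9% ✓ — fails.
F4 (20 nt, A=6 T=5 G=4 C=5): Tm = 64.9 + 41·(9 − 16.4)/20 = 49.7°C, outside 51.0–60.6°C ✗; GC 9/20 = 45.0% ✓ — fails.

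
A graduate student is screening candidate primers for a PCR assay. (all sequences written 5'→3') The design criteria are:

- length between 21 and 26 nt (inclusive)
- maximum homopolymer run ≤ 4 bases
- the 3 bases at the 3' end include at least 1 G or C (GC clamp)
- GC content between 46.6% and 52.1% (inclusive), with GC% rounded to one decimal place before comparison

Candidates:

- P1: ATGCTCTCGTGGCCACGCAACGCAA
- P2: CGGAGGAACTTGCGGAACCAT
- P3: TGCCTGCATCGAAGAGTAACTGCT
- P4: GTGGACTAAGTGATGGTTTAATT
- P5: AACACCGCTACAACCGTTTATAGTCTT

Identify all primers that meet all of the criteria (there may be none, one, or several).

P3 only.

P1 (25 nt, A=6 T=4 G=6 C=9): length 25 ✓; longest run = 2 ✓; 3' end CAA has 1 G/C ✓; GC 15/25 = 60.0%, outside 46.6–52.1% ✗ — fails.
P2 (21 nt, A=6 T=3 G=7 C=5): length 21 ✓; longest run = 2 ✓; 3' end CAT has 1 G/C ✓; GC 12/21 = 57.1%, outside 46.6–52.1% ✗ — fails.
P3 (24 nt, A=6 T=6 G=6 C=6): length 24 ✓; longest run = 2 ✓; 3' end GCT has 2 G/C ✓; GC 12/24 = 50.0% ✓ — passes.
P4 (23 nt, A=6 T=9 G=7 C=1): length 23 ✓; longest run = 3 ✓; 3' end ATT has 0 G/C, need ≥1 ✗; GC 8/23 = 34.8%, outside 46.6–52.1% ✗ — fails.
P5 (27 nt, A=8 T=8 G=3 C=8): length 27, outside 21–26 ✗; longest run = 3 ✓; 3' end CTT has 1 G/C ✓; GC 11/27 = 40.7%, outside 46.6–52.1% ✗ — fails.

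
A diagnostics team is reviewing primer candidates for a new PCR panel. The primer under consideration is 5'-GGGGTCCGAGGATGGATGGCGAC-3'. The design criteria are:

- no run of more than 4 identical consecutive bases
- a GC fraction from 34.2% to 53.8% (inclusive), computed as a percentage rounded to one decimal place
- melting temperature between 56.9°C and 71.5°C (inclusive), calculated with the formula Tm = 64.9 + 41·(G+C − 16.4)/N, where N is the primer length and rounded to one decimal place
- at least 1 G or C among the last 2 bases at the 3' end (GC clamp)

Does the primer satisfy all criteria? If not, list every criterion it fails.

Base counts: A=4, T=3, G=12, C=4 (length 23).
homopolymer run: longest run = 4 ✓
GC content: GC 16/23 = 69.6%, outside 34.2–53.8% ✗
Tm: Tm = 64.9 + 41·(16 − 16.4)/23 = 64.2°C ✓
GC clamp: 3' end AC has 1 G/C ✓

Fails: GC content.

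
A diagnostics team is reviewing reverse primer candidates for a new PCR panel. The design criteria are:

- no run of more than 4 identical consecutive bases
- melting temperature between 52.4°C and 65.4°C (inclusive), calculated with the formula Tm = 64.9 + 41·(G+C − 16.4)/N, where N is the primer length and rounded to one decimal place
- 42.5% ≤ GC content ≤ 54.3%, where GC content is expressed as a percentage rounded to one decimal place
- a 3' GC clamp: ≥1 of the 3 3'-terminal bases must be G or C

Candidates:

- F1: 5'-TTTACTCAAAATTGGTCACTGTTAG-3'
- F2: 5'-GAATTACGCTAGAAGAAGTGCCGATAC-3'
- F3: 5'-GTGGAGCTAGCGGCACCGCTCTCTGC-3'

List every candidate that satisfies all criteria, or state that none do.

F1 (25 nt, A=7 T=10 G=4 C=4): longest run = 4 ✓; Tm = 64.9 + 41·(8 − 16.4)/25 = 51.1°C, outside 52.4–65.4°C ✗; GC 8/25 = 32.0%, outside 42.5–54.3% ✗; 3' end TAG has 1 G/C ✓ — fails.
F2 (27 nt, A=10 T=5 G=7 C=5): longest run = 2 ✓; Tm = 64.9 + 41·(12 − 16.4)/27 = 58.2°C ✓; GC 12/27 = 44.4% ✓; 3' end TAC has 1 G/C ✓ — passes.
F3 (26 nt, A=3 T=5 G=9 C=9): longest run = 2 ✓; Tm = 64.9 + 41·(18 − 16.4)/26 = 67.4°C, outside 52.4–65.4°C ✗; GC 18/26 = 69.2%, outside 42.5–54.3% ✗; 3' end TGC has 2 G/C ✓ — fails.

F2 only.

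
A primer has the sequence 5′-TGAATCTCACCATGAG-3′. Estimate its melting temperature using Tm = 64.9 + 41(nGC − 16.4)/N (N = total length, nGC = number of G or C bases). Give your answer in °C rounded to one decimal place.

Base counts: A=5, T=4, G=3, C=4; G+C = 7, N = 16.
Tm = 64.9 + 41·(7 − 16.4)/16 = 64.9 + -385.40/16 = 40.8°C.

40.8°C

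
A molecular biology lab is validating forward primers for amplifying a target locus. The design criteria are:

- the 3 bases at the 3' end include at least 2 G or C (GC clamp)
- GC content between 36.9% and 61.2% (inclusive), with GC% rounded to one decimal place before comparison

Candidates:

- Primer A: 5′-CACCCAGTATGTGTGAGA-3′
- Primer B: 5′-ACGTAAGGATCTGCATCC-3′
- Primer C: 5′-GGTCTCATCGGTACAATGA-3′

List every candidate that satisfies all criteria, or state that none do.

Primer B only.

Primer A (18 nt, A=5 T=4 G=5 C=4): 3' end AGA has 1 G/C, need ≥2 ✗; GC 9/18 = 50.0% ✓ — fails.
Primer B (18 nt, A=5 T=4 G=4 C=5): 3' end TCC has 2 G/C ✓; GC 9/18 = 50.0% ✓ — passes.
Primer C (19 nt, A=5 T=5 G=5 C=4): 3' end TGA has 1 G/C, need ≥2 ✗; GC 9/19 = 47.4% ✓ — fails.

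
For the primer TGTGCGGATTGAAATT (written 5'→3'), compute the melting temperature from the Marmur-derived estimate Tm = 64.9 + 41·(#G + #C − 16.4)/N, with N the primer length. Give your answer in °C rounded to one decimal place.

Base counts: A=4, T=6, G=5, C=1; G+C = 6, N = 16.
Tm = 64.9 + 41·(6 − 16.4)/16 = 64.9 + -426.40/16 = 38.3°C.

38.3°C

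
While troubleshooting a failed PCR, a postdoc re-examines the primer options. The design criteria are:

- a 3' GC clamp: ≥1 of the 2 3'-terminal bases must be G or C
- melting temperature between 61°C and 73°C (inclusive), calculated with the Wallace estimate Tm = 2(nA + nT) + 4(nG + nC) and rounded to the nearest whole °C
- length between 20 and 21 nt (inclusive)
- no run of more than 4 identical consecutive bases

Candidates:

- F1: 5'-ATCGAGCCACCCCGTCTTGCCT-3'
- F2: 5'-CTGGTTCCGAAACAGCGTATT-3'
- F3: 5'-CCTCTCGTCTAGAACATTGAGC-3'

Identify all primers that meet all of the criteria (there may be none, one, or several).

F1 (22 nt, A=3 T=5 G=4 C=10): 3' end CT has 1 G/C ✓; Tm = 2·8 + 4·14 = 72°C ✓; length 22, outside 20–21 ✗; longest run = 4 ✓ — fails.
F2 (21 nt, A=5 T=6 G=5 C=5): 3' end TT has 0 G/C, need ≥1 ✗; Tm = 2·11 + 4·10 = 62°C ✓; length 21 ✓; longest run = 3 ✓ — fails.
F3 (22 nt, A=5 T=6 G=4 C=7): 3' end GC has 2 G/C ✓; Tm = 2·11 + 4·11 = 66°C ✓; length 22, outside 20–21 ✗; longest run = 2 ✓ — fails.

None of the candidates satisfy all criteria.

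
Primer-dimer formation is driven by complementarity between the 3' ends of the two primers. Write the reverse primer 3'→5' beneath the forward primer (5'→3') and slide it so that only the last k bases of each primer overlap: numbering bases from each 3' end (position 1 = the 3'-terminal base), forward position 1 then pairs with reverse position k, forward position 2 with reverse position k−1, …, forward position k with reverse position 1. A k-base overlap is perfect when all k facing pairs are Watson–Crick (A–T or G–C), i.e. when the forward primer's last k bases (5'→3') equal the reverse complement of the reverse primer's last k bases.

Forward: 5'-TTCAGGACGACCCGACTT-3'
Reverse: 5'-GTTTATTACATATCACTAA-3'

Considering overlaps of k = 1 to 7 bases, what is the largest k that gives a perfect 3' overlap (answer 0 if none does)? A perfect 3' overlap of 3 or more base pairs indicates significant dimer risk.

Longest perfect overlap: 2 complementary base pairs; below the dimer-risk threshold (threshold 3).

Last 7 bases (5'→3') — forward …CCGACTT, reverse …TCACTAA.
Reverse complement of the reverse primer's last 7 bases: TTAGTGA; its first k bases are the reverse complement of the reverse primer's last k bases, so a perfect k-base overlap needs the forward primer's last k bases to equal them.
Comparing (forward last k vs required): k=1: T vs T ✓; k=2: TT vs TT ✓; k=3: CTT vs TTA ✗; k=4: ACTT vs TTAG ✗; k=5: GACTT vs TTAGT ✗; k=6: CGACTT vs TTAGTG ✗; k=7: CCGACTT vs TTAGTGA ✗.
Perfect overlaps at k = 1, 2; the largest is 2.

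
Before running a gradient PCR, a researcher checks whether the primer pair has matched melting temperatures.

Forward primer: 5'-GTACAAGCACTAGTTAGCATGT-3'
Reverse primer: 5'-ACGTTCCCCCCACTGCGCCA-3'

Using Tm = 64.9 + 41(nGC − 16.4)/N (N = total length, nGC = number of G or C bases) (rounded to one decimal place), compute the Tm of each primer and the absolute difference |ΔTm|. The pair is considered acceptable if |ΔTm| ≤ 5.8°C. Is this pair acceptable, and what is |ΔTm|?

Forward: G+C = 9, N = 22 → Tm = 64.9 + 41·(9 − 16.4)/22 = 51.1°C.
Reverse: G+C = 14, N = 20 → Tm = 64.9 + 41·(14 − 16.4)/20 = 60.0°C.
|ΔTm| = |51.1 − 60.0| = 8.9°C, > 5.8°C.

|ΔTm| = 8.9°C; the pair is not acceptable.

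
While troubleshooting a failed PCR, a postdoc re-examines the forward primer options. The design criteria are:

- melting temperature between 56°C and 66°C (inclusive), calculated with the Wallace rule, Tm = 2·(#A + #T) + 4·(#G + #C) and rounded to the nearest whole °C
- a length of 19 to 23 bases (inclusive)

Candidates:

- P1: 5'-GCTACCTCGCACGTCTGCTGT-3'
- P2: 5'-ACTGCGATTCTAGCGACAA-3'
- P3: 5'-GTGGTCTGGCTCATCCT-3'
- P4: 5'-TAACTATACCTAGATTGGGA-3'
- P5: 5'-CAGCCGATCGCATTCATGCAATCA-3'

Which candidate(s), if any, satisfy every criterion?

P1 (21 nt, A=2 T=6 G=5 C=8): Tm = 2·8 + 4·13 = 68°C, outside 56–66°C ✗; length 21 ✓ — fails.
P2 (19 nt, A=6 T=4 G=4 C=5): Tm = 2·10 + 4·9 = 56°C ✓; length 19 ✓ — passes.
P3 (17 nt, A=1 T=6 G=5 C=5): Tm = 2·7 + 4·10 = 54°C, outside 56–66°C ✗; length 17, outside 19–23 ✗ — fails.
P4 (20 nt, A=7 T=6 G=4 C=3): Tm = 2·13 + 4·7 = 54°C, outside 56–66°C ✗; length 20 ✓ — fails.
P5 (24 nt, A=7 T=5 G=4 C=8): Tm = 2·12 + 4·12 = 72°C, outside 56–66°C ✗; length 24, outside 19–23 ✗ — fails.

P2 only.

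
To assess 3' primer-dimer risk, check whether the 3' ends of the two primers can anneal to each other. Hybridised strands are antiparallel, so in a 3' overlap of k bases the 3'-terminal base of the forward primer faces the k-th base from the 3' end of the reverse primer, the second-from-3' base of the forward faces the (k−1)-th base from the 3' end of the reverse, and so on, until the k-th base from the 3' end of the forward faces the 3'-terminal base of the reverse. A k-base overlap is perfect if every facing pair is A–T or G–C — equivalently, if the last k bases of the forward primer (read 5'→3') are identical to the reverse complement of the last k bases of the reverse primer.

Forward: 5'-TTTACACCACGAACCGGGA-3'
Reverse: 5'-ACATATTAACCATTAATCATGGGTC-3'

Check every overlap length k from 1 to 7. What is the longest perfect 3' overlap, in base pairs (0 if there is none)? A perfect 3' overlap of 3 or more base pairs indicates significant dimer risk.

Longest perfect overlap: 2 complementary base pairs; below the dimer-risk threshold (threshold 3).

Last 7 bases (5'→3') — forward …ACCGGGA, reverse …ATGGGTC.
Reverse complement of the reverse primer's last 7 bases: GACCCAT; its first k bases are the reverse complement of the reverse primer's last k bases, so a perfect k-base overlap needs the forward primer's last k bases to equal them.
Comparing (forward last k vs required): k=1: A vs G ✗; k=2: GA vs GA ✓; k=3: GGA vs GAC ✗; k=4: GGGA vs GACC ✗; k=5: CGGGA vs GACCC ✗; k=6: CCGGGA vs GACCCA ✗; k=7: ACCGGGA vs GACCCAT ✗.
Only k = 2 is perfect, so the longest perfect 3' overlap is 2.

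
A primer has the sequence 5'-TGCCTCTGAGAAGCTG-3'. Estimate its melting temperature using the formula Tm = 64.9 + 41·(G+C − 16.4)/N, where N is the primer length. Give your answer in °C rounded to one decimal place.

Base counts: A=3, T=4, G=5, C=4; G+C = 9, N = 16.
Tm = 64.9 + 41·(9 − 16.4)/16 = 64.9 + -303.40/16 = 45.9°C.

45.9°C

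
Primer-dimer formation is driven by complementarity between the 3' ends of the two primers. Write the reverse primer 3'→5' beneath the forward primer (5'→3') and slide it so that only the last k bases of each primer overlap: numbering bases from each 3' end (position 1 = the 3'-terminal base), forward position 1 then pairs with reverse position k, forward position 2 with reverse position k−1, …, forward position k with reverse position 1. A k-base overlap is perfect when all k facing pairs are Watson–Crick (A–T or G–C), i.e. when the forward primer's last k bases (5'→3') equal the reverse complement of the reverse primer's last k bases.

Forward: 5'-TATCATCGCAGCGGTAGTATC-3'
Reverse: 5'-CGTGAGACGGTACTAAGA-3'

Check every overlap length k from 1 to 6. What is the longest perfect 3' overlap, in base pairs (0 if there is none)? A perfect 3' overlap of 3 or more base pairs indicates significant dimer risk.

Last 6 bases (5'→3') — forward …AGTATC, reverse …CTAAGA.
Reverse complement of the reverse primer's last 6 bases: TCTTAG; its first k bases are the reverse complement of the reverse primer's last k bases, so a perfect k-base overlap needs the forward primer's last k bases to equal them.
Comparing (forward last k vs required): k=1: C vs T ✗; k=2: TC vs TC ✓; k=3: ATC vs TCT ✗; k=4: TATC vs TCTT ✗; k=5: GTATC vs TCTTA ✗; k=6: AGTATC vs TCTTAG ✗.
Only k = 2 is perfect, so the longest perfect 3' overlap is 2.

Longest perfect overlap: 2 complementary base pairs; below the dimer-risk threshold (threshold 3).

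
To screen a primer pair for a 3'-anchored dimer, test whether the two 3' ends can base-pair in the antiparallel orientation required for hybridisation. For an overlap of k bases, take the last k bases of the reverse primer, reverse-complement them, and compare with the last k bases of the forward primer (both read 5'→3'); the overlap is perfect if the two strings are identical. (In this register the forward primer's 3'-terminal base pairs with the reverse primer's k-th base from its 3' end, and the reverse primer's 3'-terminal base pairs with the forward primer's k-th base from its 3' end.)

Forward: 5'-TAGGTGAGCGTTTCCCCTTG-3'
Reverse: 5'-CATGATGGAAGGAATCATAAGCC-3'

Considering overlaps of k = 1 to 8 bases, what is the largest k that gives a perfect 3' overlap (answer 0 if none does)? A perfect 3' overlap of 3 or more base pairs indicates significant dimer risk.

Longest perfect overlap: 1 complementary base pair; below the dimer-risk threshold (threshold 3).

Last 8 bases (5'→3') — forward …TCCCCTTG, reverse …CATAAGCC.
Reverse complement of the reverse primer's last 8 bases: GGCTTATG; its first k bases are the reverse complement of the reverse primer's last k bases, so a perfect k-base overlap needs the forward primer's last k bases to equal them.
Comparing (forward last k vs required): k=1: G vs G ✓; k=2: TG vs GG ✗; k=3: TTG vs GGC ✗; k=4: CTTG vs GGCT ✗; k=5: CCTTG vs GGCTT ✗; k=6: CCCTTG vs GGCTTA ✗; k=7: CCCCTTG vs GGCTTAT ✗; k=8: TCCCCTTG vs GGCTTATG ✗.
Only k = 1 is perfect, so the longest perfect 3' overlap is 1.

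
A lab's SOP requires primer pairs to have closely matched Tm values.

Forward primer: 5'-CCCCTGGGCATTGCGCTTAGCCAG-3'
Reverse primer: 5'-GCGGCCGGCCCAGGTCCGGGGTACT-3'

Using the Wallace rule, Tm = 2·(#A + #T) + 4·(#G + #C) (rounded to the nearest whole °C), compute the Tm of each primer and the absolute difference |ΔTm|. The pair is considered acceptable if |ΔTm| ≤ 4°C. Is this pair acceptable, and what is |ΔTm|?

Forward: A=3 T=5 G=7 C=9 → Tm = 2·8 + 4·16 = 80°C.
Reverse: A=2 T=3 G=11 C=9 → Tm = 2·5 + 4·20 = 90°C.
|ΔTm| = |80 − 90| = 10°C, > 4°C.

|ΔTm| = 10°C; the pair is not acceptable.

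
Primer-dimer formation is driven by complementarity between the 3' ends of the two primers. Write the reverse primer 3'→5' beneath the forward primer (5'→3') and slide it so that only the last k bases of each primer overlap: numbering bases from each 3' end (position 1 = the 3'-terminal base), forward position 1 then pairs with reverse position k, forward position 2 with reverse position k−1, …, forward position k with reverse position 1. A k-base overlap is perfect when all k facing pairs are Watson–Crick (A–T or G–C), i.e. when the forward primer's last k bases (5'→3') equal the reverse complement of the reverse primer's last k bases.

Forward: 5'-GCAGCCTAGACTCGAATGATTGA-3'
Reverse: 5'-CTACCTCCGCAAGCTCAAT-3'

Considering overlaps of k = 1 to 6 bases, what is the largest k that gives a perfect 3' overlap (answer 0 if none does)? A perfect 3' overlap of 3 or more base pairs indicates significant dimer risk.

Last 6 bases (5'→3') — forward …GATTGA, reverse …CTCAAT.
Reverse complement of the reverse primer's last 6 bases: ATTGAG; its first k bases are the reverse complement of the reverse primer's last k bases, so a perfect k-base overlap needs the forward primer's last k bases to equal them.
Comparing (forward last k vs required): k=1: A vs A ✓; k=2: GA vs AT ✗; k=3: TGA vs ATT ✗; k=4: TTGA vs ATTG ✗; k=5: ATTGA vs ATTGA ✓; k=6: GATTGA vs ATTGAG ✗.
Perfect overlaps at k = 1, 5; the largest is 5.

Longest perfect overlap: 5 complementary base pairs; significant dimer risk (threshold 3).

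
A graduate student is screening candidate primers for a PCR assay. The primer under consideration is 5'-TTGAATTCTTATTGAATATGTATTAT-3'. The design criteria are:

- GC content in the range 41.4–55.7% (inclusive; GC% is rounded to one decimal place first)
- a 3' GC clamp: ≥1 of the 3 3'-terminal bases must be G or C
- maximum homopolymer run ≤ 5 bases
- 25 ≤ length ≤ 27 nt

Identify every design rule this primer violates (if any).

Base counts: A=8, T=14, G=3, C=1 (length 26).
GC content: GC 4/26 = 15.4%, outside 41.4–55.7% ✗
GC clamp: 3' end TAT has 0 G/C, need ≥1 ✗
homopolymer run: longest run = 2 ✓
length: length 26 ✓

Fails: GC content, GC clamp.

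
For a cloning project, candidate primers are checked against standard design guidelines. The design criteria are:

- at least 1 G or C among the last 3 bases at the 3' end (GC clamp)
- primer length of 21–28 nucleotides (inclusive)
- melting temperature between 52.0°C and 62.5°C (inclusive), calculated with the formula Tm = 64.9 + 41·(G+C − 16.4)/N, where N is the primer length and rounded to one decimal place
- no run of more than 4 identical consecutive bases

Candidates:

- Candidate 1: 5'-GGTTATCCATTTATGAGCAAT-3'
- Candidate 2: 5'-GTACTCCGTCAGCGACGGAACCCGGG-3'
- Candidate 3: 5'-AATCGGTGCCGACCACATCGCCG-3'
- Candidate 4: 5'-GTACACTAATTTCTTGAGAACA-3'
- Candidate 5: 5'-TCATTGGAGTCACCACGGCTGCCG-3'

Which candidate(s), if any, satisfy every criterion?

Candidate 1 (21 nt, A=6 T=8 G=4 C=3): 3' end AAT has 0 G/C, need ≥1 ✗; length 21 ✓; Tm = 64.9 + 41·(7 − 16.4)/21 = 46.5°C, outside 52.0–62.5°C ✗; longest run = 3 ✓ — fails.
Candidate 2 (26 nt, A=5 T=3 G=9 C=9): 3' end GGG has 3 G/C ✓; length 26 ✓; Tm = 64.9 + 41·(18 − 16.4)/26 = 67.4°C, outside 52.0–62.5°C ✗; longest run = 3 ✓ — fails.
Candidate 3 (23 nt, A=5 T=3 G=6 C=9): 3' end CCG has 3 G/C ✓; length 23 ✓; Tm = 64.9 + 41·(15 − 16.4)/23 = 62.4°C ✓; longest run = 2 ✓ — passes.
Candidate 4 (22 nt, A=8 T=7 G=3 C=4): 3' end ACA has 1 G/C ✓; length 22 ✓; Tm = 64.9 + 41·(7 − 16.4)/22 = 47.4°C, outside 52.0–62.5°C ✗; longest run = 3 ✓ — fails.
Candidate 5 (24 nt, A=4 T=5 G=7 C=8): 3' end CCG has 3 G/C ✓; length 24 ✓; Tm = 64.9 + 41·(15 − 16.4)/24 = 62.5°C ✓; longest run = 2 ✓ — passes.

Candidate 3 and Candidate 5.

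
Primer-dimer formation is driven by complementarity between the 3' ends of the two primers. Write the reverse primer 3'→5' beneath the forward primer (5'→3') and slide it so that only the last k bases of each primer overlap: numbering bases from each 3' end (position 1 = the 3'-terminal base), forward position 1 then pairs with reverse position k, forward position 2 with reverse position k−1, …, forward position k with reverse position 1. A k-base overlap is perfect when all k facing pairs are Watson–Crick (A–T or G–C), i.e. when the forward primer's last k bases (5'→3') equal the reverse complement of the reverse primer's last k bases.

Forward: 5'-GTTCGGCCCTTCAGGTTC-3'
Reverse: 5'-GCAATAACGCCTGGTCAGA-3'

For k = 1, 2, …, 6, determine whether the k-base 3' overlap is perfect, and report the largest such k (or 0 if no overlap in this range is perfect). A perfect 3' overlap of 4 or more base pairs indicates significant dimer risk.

Last 6 bases (5'→3') — forward …AGGTTC, reverse …GTCAGA.
Reverse complement of the reverse primer's last 6 bases: TCTGAC; its first k bases are the reverse complement of the reverse primer's last k bases, so a perfect k-base overlap needs the forward primer's last k bases to equal them.
Comparing (forward last k vs required): k=1: C vs T ✗; k=2: TC vs TC ✓; k=3: TTC vs TCT ✗; k=4: GTTC vs TCTG ✗; k=5: GGTTC vs TCTGA ✗; k=6: AGGTTC vs TCTGAC ✗.
Only k = 2 is perfect, so the longest perfect 3' overlap is 2.

Longest perfect overlap: 2 complementary base pairs; below the dimer-risk threshold (threshold 4).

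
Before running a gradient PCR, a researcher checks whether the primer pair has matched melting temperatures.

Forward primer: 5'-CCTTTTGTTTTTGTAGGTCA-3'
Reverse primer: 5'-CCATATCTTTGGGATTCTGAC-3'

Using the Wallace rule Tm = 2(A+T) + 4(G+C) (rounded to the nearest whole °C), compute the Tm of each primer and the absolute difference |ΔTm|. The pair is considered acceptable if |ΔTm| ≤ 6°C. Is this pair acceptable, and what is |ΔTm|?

Forward: A=2 T=11 G=4 C=3 → Tm = 2·13 + 4·7 = 54°C.
Reverse: A=4 T=8 G=4 C=5 → Tm = 2·12 + 4·9 = 60°C.
|ΔTm| = |54 − 60| = 6°C, ≤ 6°C.

|ΔTm| = 6°C; the pair is acceptable.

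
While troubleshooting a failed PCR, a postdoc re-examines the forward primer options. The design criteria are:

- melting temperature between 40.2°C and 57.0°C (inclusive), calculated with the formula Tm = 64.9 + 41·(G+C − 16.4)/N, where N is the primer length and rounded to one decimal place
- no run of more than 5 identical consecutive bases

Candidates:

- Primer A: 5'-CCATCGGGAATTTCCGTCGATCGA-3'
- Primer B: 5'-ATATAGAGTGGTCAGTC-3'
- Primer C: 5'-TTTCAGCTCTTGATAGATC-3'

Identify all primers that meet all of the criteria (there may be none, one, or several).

Primer B and Primer C.

Primer A (24 nt, A=5 T=6 G=6 C=7): Tm = 64.9 + 41·(13 − 16.4)/24 = 59.1°C, outside 40.2–57.0°C ✗; longest run = 3 ✓ — fails.
Primer B (17 nt, A=5 T=5 G=5 C=2): Tm = 64.9 + 41·(7 − 16.4)/17 = 42.2°C ✓; longest run = 2 ✓ — passes.
Primer C (19 nt, A=4 T=8 G=3 C=4): Tm = 64.9 + 41·(7 − 16.4)/19 = 44.6°C ✓; longest run = 3 ✓ — passes.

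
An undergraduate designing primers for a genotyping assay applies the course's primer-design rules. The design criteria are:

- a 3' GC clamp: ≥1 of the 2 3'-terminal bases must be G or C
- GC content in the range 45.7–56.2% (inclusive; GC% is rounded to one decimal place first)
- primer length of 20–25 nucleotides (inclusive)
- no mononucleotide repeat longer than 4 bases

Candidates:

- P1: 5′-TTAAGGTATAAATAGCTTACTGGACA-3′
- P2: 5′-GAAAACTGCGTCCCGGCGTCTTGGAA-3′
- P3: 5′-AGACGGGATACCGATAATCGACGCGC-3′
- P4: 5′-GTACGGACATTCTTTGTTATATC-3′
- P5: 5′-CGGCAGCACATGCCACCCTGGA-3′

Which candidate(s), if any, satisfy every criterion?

None of the candidates satisfy all criteria.

P1 (26 nt, A=10 T=8 G=5 C=3): 3' end CA has 1 G/C ✓; GC 8/26 = 30.8%, outside 45.7–56.2% ✗; length 26, outside 20–25 ✗; longest run = 3 ✓ — fails.
P2 (26 nt, A=6 T=5 G=8 C=7): 3' end AA has 0 G/C, need ≥1 ✗; GC 15/26 = 57.7%, outside 45.7–56.2% ✗; length 26, outside 20–25 ✗; longest run = 4 ✓ — fails.
P3 (26 nt, A=8 T=3 G=8 C=7): 3' end GC has 2 G/C ✓; GC 15/26 = 57.7%, outside 45.7–56.2% ✗; length 26, outside 20–25 ✗; longest run = 3 ✓ — fails.
P4 (23 nt, A=5 T=10 G=4 C=4): 3' end TC has 1 G/C ✓; GC 8/23 = 34.8%, outside 45.7–56.2% ✗; length 23 ✓; longest run = 3 ✓ — fails.
P5 (22 nt, A=5 T=2 G=6 C=9): 3' end GA has 1 G/C ✓; GC 15/22 = 68.2%, outside 45.7–56.2% ✗; length 22 ✓; longest run = 3 ✓ — fails.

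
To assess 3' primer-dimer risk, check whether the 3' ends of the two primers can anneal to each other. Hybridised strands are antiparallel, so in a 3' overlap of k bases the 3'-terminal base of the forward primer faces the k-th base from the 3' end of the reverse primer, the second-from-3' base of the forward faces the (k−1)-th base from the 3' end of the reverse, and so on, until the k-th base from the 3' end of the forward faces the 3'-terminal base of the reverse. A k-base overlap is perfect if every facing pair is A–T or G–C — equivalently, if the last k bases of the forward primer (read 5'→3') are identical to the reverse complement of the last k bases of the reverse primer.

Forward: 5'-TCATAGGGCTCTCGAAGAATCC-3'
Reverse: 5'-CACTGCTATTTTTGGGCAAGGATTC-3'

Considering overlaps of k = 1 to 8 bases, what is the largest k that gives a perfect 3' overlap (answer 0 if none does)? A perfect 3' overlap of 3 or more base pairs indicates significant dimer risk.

Last 8 bases (5'→3') — forward …AAGAATCC, reverse …AAGGATTC.
Reverse complement of the reverse primer's last 8 bases: GAATCCTT; its first k bases are the reverse complement of the reverse primer's last k bases, so a perfect k-base overlap needs the forward primer's last k bases to equal them.
Comparing (forward last k vs required): k=1: C vs G ✗; k=2: CC vs GA ✗; k=3: TCC vs GAA ✗; k=4: ATCC vs GAAT ✗; k=5: AATCC vs GAATC ✗; k=6: GAATCC vs GAATCC ✓; k=7: AGAATCC vs GAATCCT ✗; k=8: AAGAATCC vs GAATCCTT ✗.
Only k = 6 is perfect, so the longest perfect 3' overlap is 6.

Longest perfect overlap: 6 complementary base pairs; significant dimer risk (threshold 3).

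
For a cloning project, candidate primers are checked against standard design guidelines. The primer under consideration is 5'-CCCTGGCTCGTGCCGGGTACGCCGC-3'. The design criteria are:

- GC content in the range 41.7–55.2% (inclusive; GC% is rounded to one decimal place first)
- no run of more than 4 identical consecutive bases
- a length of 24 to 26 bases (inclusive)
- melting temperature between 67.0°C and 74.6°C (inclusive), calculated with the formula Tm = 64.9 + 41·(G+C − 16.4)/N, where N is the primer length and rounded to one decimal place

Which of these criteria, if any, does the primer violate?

Base counts: A=1, T=4, G=9, C=11 (length 25).
GC content: GC 20/25 = 80.0%, outside 41.7–55.2% ✗
homopolymer run: longest run = 3 ✓
length: length 25 ✓
Tm: Tm = 64.9 + 41·(20 − 16.4)/25 = 70.8°C ✓

Fails: GC content.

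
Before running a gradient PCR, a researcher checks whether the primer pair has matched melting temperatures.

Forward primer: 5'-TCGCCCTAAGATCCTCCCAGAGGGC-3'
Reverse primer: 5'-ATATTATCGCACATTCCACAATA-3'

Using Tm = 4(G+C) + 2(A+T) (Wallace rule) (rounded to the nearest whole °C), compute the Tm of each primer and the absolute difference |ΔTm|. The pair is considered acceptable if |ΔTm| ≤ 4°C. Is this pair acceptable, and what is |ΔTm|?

|ΔTm| = 22°C; the pair is not acceptable.

Forward: A=5 T=4 G=6 C=10 → Tm = 2·9 + 4·16 = 82°C.
Reverse: A=9 T=7 G=1 C=6 → Tm = 2·16 + 4·7 = 60°C.
|ΔTm| = |82 − 60| = 22°C, > 4°C.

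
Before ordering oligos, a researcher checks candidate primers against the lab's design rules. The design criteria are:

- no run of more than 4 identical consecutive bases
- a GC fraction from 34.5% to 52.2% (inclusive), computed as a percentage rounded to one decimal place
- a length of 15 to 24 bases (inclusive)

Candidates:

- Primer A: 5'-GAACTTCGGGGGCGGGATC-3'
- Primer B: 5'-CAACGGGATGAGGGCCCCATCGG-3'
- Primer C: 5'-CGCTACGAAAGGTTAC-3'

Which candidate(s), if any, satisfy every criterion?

Primer C only.

Primer A (19 nt, A=3 T=3 G=9 C=4): longest run = 5, exceeds 4 ✗; GC 13/19 = 68.4%, outside 34.5–52.2% ✗; length 19 ✓ — fails.
Primer B (23 nt, A=5 T=2 G=9 C=7): longest run = 4 ✓; GC 16/23 = 69.6%, outside 34.5–52.2% ✗; length 23 ✓ — fails.
Primer C (16 nt, A=5 T=3 G=4 C=4): longest run = 3 ✓; GC 8/16 = 50.0% ✓; length 16 ✓ — passes.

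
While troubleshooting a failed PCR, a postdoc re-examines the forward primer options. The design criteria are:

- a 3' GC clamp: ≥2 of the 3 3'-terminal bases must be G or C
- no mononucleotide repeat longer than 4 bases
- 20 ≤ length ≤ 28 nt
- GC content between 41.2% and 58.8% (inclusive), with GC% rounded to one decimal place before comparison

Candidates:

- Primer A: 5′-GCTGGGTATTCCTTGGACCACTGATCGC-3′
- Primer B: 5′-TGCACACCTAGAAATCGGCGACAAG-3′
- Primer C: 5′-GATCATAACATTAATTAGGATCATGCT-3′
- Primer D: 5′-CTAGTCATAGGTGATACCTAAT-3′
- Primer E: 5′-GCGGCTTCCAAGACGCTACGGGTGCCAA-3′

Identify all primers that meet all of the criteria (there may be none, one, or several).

Primer A only.

Primer A (28 nt, A=4 T=8 G=8 C=8): 3' end CGC has 3 G/C ✓; longest run = 3 ✓; length 28 ✓; GC 16/28 = 57.1% ✓ — passes.
Primer B (25 nt, A=9 T=3 G=6 C=7): 3' end AAG has 1 G/C, need ≥2 ✗; longest run = 3 ✓; length 25 ✓; GC 13/25 = 52.0% ✓ — fails.
Primer C (27 nt, A=10 T=9 G=4 C=4): 3' end GCT has 2 G/C ✓; longest run = 2 ✓; length 27 ✓; GC 8/27 = 29.6%, outside 41.2–58.8% ✗ — fails.
Primer D (22 nt, A=7 T=7 G=4 C=4): 3' end AAT has 0 G/C, need ≥2 ✗; longest run = 2 ✓; length 22 ✓; GC 8/22 = 36.4%, outside 41.2–58.8% ✗ — fails.
Primer E (28 nt, A=6 T=4 G=9 C=9): 3' end CAA has 1 G/C, need ≥2 ✗; longest run = 3 ✓; length 28 ✓; GC 18/28 = 64.3%, outside 41.2–58.8% ✗ — fails.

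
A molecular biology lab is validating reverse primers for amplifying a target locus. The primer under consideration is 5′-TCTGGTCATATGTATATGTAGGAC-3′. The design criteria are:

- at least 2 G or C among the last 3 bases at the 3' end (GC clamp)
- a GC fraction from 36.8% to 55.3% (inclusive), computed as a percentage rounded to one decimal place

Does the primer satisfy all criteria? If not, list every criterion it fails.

Meets all criteria.

Base counts: A=6, T=9, G=6, C=3 (length 24).
GC clamp: 3' end GAC has 2 G/C ✓
GC content: GC 9/24 = 37.5% ✓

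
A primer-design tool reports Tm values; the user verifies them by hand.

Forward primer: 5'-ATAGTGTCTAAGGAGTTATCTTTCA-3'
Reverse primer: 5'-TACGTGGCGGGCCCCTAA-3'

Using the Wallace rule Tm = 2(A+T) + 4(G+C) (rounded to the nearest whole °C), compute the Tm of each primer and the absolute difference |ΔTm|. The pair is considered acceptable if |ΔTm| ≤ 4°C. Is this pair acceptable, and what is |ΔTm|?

Forward: A=7 T=10 G=5 C=3 → Tm = 2·17 + 4·8 = 66°C.
Reverse: A=3 T=3 G=6 C=6 → Tm = 2·6 + 4·12 = 60°C.
|ΔTm| = |66 − 60| = 6°C, > 4°C.

|ΔTm| = 6°C; the pair is not acceptable.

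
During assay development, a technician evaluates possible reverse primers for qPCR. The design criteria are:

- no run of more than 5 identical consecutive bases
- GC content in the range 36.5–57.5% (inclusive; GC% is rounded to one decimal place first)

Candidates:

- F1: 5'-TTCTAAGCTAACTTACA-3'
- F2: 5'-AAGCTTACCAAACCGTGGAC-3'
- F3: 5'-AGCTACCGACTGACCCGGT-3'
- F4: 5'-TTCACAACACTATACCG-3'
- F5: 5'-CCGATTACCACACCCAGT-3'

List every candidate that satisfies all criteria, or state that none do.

F1 (17 nt, A=6 T=6 G=1 C=4): longest run = 2 ✓; GC 5/17 = 29.4%, outside 36.5–57.5% ✗ — fails.
F2 (20 nt, A=7 T=3 G=4 C=6): longest run = 3 ✓; GC 10/20 = 50.0% ✓ — passes.
F3 (19 nt, A=4 T=3 G=5 C=7): longest run = 3 ✓; GC 12/19 = 63.2%, outside 36.5–57.5% ✗ — fails.
F4 (17 nt, A=6 T=4 G=1 C=6): longest run = 2 ✓; GC 7/17 = 41.2% ✓ — passes.
F5 (18 nt, A=5 T=3 G=2 C=8): longest run = 3 ✓; GC 10/18 = 55.6% ✓ — passes.

F2, F4 and F5.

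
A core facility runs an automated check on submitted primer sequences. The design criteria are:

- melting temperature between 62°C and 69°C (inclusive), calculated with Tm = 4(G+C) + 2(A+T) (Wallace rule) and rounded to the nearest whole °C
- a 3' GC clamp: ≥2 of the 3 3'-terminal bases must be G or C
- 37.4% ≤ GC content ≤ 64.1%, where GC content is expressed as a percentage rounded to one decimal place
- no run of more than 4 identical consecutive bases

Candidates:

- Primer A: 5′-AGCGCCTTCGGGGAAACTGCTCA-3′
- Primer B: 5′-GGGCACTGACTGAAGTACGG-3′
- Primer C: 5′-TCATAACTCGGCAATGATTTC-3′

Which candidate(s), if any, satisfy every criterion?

Primer A (23 nt, A=5 T=4 G=7 C=7): Tm = 2·9 + 4·14 = 74°C, outside 62–69°C ✗; 3' end TCA has 1 G/C, need ≥2 ✗; GC 14/23 = 60.9% ✓; longest run = 4 ✓ — fails.
Primer B (20 nt, A=5 T=3 G=8 C=4): Tm = 2·8 + 4·12 = 64°C ✓; 3' end CGG has 3 G/C ✓; GC 12/20 = 60.0% ✓; longest run = 3 ✓ — passes.
Primer C (21 nt, A=6 T=7 G=3 C=5): Tm = 2·13 + 4·8 = 58°C, outside 62–69°C ✗; 3' end TTC has 1 G/C, need ≥2 ✗; GC 8/21 = 38.1% ✓; longest run = 3 ✓ — fails.

Primer B only.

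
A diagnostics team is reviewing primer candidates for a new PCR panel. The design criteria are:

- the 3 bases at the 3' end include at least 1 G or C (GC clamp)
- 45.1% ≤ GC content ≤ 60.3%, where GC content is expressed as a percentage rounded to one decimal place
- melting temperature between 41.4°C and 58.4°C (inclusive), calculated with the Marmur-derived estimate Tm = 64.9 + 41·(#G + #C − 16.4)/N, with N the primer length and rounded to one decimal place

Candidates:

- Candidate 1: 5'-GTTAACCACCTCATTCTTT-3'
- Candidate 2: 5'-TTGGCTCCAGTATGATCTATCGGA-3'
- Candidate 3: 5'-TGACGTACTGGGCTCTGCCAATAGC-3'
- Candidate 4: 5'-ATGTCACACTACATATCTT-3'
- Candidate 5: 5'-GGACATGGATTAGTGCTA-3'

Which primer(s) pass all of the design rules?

Candidate 1 (19 nt, A=4 T=8 G=1 C=6): 3' end TTT has 0 G/C, need ≥1 ✗; GC 7/19 = 36.8%, outside 45.1–60.3% ✗; Tm = 64.9 + 41·(7 − 16.4)/19 = 44.6°C ✓ — fails.
Candidate 2 (24 nt, A=5 T=8 G=6 C=5): 3' end GGA has 2 G/C ✓; GC 11/24 = 45.8% ✓; Tm = 64.9 + 41·(11 − 16.4)/24 = 55.7°C ✓ — passes.
Candidate 3 (25 nt, A=5 T=6 G=7 C=7): 3' end AGC has 2 G/C ✓; GC 14/25 = 56.0% ✓; Tm = 64.9 + 41·(14 − 16.4)/25 = 61.0°C, outside 41.4–58.4°C ✗ — fails.
Candidate 4 (19 nt, A=6 T=7 G=1 C=5): 3' end CTT has 1 G/C ✓; GC 6/19 = 31.6%, outside 45.1–60.3% ✗; Tm = 64.9 + 41·(6 − 16.4)/19 = 42.5°C ✓ — fails.
Candidate 5 (18 nt, A=5 T=5 G=6 C=2): 3' end CTA has 1 G/C ✓; GC 8/18 = 44.4%, outside 45.1–60.3% ✗; Tm = 64.9 + 41·(8 − 16.4)/18 = 45.8°C ✓ — fails.

Candidate 2 only.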